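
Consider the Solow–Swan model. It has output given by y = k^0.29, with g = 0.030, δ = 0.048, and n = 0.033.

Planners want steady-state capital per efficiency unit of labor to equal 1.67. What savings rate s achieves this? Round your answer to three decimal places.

In steady state, investment equals break-even investment: s·k^α = (n + g + δ)·k.
So s / (n + g + δ) = (k*)^(1−α) = 1.67^0.71 = 1.4392.
Therefore s = 1.4392 × (n + g + δ) = 1.4392 × 0.111 = 0.1598.

s ≈ 0.160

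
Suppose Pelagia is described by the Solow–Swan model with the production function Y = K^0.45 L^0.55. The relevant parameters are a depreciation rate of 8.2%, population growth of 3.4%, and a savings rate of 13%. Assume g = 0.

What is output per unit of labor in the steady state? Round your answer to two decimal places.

Steady state requires s·f(k) = (n + δ)·k, i.e. s·k^α = (n + δ)·k.
Dividing both sides by k: k^(1−α) = s / (n + δ).
k^0.55 = 0.13 / (0.034 + 0.082) = 0.13 / 0.116 = 1.1207
k* = 1.1207^(1/0.55) ≈ 1.2302
y* = (k*)^α = 1.2302^0.45 ≈ 1.0977

y* ≈ 1.10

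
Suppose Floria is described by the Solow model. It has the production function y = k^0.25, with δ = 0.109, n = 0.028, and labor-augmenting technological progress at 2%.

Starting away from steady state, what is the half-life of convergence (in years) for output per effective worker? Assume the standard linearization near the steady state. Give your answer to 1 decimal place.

half-life ≈ 5.9 years

Near the steady state the convergence rate is λ = (1 − α)(n + g + δ).
λ = (1 − 0.25) × 0.157 = 0.75 × 0.157 = 0.11775
Half-life = ln 2 / λ = 0.6931 / 0.11775 ≈ 5.89 years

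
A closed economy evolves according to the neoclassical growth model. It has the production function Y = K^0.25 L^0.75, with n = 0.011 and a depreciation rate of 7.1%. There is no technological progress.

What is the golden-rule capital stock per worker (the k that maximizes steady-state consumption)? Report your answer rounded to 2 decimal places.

The golden rule sets f'(k) = n + δ, i.e. α·k^(α−1) = n + δ.
So k^(1−α) = α / (n + δ) = 0.25 / 0.082 = 3.0488.
k_gold = 3.0488^(1/0.75) ≈ 4.4208

k_gold ≈ 4.42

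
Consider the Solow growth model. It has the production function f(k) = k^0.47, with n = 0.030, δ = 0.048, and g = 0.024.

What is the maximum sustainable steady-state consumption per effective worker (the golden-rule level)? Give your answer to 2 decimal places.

c_gold ≈ 2.05

At the golden rule, f'(k) = n + g + δ, so α·k^(α−1) = n + g + δ and k_gold = (α/(n + g + δ))^(1/(1−α)).
k_gold = (0.47/0.102)^(1/0.53) = 4.6078^1.8868 ≈ 17.8599
c_gold = f(k_gold) − (n + g + δ)·k_gold = 3.8760 − 0.102×17.8599 ≈ 2.0543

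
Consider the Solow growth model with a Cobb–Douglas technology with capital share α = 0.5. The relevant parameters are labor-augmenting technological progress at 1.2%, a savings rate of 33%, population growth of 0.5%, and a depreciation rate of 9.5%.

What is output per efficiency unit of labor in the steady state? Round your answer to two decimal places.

In steady state, investment equals break-even investment: s·k^α = (n + g + δ)·k.
Rearranging, k^(1−α) = s / (n + g + δ).
k^0.5 = 0.33 / (0.005 + 0.012 + 0.095) = 0.33 / 0.112 = 2.9464
k* = 2.9464^(1/0.5) ≈ 8.6813
y* = (k*)^α = 8.6813^0.5 ≈ 2.9464

y* = 2.95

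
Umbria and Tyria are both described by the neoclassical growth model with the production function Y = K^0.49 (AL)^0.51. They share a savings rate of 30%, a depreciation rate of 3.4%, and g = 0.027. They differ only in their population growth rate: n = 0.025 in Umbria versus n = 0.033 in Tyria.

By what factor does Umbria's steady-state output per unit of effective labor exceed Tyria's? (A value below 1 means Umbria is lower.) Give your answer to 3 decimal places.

Steady-state y* = [s/(n + g + δ)]^(α/(1−α)), so the ratio is [ (s_U/(n + g + δ)_U) / (s_T/(n + g + δ)_T) ]^0.9608.
s_U/(n + g + δ)_U = 0.30/0.086 = 3.4884; s_T/(n + g + δ)_T = 0.30/0.094 = 3.1915.
Ratio = (3.4884/3.1915)^0.9608 = 1.0930^0.9608 ≈ 1.0892

ratio ≈ 1.089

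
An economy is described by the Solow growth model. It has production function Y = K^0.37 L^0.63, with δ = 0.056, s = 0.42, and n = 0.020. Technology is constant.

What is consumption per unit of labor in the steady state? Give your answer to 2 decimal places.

At the steady state, Δk = 0, so s·k^α = (n + δ)·k.
Rearranging, k^(1−α) = s / (n + δ).
k^0.63 = 0.42 / (0.020 + 0.056) = 0.42 / 0.076 = 5.5263
k* = 5.5263^(1/0.63) ≈ 15.0823
y* = (k*)^α = 15.0823^0.37 ≈ 2.7292
c* = (1 − s)·y* = (1 − 0.42) × 2.7292 ≈ 1.5829

c* ≈ 1.58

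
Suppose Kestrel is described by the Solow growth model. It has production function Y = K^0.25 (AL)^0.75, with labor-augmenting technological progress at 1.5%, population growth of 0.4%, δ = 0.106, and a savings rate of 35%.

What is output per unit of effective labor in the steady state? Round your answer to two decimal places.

y* = 1.41

In steady state, investment equals break-even investment: s·k^α = (n + g + δ)·k.
Dividing both sides by k: k^(1−α) = s / (n + g + δ).
k^0.75 = 0.35 / (0.004 + 0.015 + 0.106) = 0.35 / 0.125 = 2.8000
k* = 2.8000^(1/0.75) ≈ 3.9465
y* = (k*)^α = 3.9465^0.25 ≈ 1.4095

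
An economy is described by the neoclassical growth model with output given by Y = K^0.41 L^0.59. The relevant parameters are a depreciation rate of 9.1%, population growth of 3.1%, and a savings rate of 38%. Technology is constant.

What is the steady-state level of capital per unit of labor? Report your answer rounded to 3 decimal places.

Steady state requires s·f(k) = (n + δ)·k, i.e. s·k^α = (n + δ)·k.
Dividing both sides by k: k^(1−α) = s / (n + δ).
k^0.59 = 0.38 / (0.031 + 0.091) = 0.38 / 0.122 = 3.1148
k* = 3.1148^(1/0.59) ≈ 6.8600

k* = 6.860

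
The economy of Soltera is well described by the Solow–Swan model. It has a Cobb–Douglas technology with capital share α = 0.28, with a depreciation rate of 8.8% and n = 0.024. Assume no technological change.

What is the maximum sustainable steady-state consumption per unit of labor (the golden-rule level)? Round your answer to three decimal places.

c_gold ≈ 1.028

At the golden rule, f'(k) = n + δ, so α·k^(α−1) = n + δ and k_gold = (α/(n + δ))^(1/(1−α)).
k_gold = (0.28/0.112)^(1/0.72) = 2.5000^1.3889 ≈ 3.5703
c_gold = f(k_gold) − (n + δ)·k_gold = 1.4281 − 0.112×3.5703 ≈ 1.0282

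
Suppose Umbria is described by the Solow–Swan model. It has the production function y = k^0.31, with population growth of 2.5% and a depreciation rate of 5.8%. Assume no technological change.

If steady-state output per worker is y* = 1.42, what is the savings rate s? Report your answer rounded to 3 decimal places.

At the steady state, Δk = 0, so s·k^α = (n + δ)·k.
Since y* = [s/(n + δ)]^(α/(1−α)), we have s/(n + δ) = (y*)^((1−α)/α) = 1.42^2.2258 = 2.1825.
Therefore s = 2.1825 × (n + δ) = 2.1825 × 0.083 = 0.1811.

s ≈ 0.181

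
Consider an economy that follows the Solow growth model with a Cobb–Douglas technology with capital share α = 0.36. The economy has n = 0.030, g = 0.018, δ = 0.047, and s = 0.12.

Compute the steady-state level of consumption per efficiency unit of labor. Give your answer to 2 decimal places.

c* = 1.00

Steady state requires s·f(k) = (n + g + δ)·k, i.e. s·k^α = (n + g + δ)·k.
Dividing both sides by k: k^(1−α) = s / (n + g + δ).
k^0.64 = 0.12 / (0.030 + 0.018 + 0.047) = 0.12 / 0.095 = 1.2632
k* = 1.2632^(1/0.64) ≈ 1.4406
y* = (k*)^α = 1.4406^0.36 ≈ 1.1404
c* = (1 − s)·y* = (1 − 0.12) × 1.1404 ≈ 1.0036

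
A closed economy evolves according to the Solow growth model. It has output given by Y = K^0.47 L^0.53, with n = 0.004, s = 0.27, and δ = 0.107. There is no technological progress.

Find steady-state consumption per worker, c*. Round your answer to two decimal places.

c* = 1.61

In steady state, investment equals break-even investment: s·k^α = (n + δ)·k.
Rearranging, k^(1−α) = s / (n + δ).
k^0.53 = 0.27 / (0.004 + 0.107) = 0.27 / 0.111 = 2.4324
k* = 2.4324^(1/0.53) ≈ 5.3502
y* = (k*)^α = 5.3502^0.47 ≈ 2.1996
c* = (1 − s)·y* = (1 − 0.27) × 2.1996 ≈ 1.6057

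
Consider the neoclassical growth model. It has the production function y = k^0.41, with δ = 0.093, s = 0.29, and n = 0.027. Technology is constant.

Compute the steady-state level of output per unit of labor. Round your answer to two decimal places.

y* ≈ 1.85

In steady state, investment equals break-even investment: s·k^α = (n + δ)·k.
Dividing both sides by k: k^(1−α) = s / (n + δ).
k^0.59 = 0.29 / (0.027 + 0.093) = 0.29 / 0.120 = 2.4167
k* = 2.4167^(1/0.59) ≈ 4.4620
y* = (k*)^α = 4.4620^0.41 ≈ 1.8463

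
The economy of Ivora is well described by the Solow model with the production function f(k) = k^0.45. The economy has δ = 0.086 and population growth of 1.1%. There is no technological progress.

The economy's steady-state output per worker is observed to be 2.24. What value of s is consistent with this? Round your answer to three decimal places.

s ≈ 0.260

At the steady state, Δk = 0, so s·k^α = (n + δ)·k.
Since y* = [s/(n + δ)]^(α/(1−α)), we have s/(n + δ) = (y*)^((1−α)/α) = 2.24^1.2222 = 2.6796.
Therefore s = 2.6796 × (n + δ) = 2.6796 × 0.097 = 0.2599.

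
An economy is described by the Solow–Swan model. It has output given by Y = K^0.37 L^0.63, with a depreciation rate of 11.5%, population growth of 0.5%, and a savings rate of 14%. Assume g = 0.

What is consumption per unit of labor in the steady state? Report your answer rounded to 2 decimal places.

c* ≈ 0.94

In steady state, investment equals break-even investment: s·k^α = (n + δ)·k.
Dividing both sides by k: k^(1−α) = s / (n + δ).
k^0.63 = 0.14 / (0.005 + 0.115) = 0.14 / 0.120 = 1.1667
k* = 1.1667^(1/0.63) ≈ 1.2773
y* = (k*)^α = 1.2773^0.37 ≈ 1.0948
c* = (1 − s)·y* = (1 − 0.14) × 1.0948 ≈ 0.9415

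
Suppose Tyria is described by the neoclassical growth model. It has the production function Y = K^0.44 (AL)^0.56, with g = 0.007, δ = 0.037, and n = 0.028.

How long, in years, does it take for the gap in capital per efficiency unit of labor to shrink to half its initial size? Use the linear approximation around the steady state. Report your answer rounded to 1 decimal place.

about 17.2 years

Near the steady state the convergence rate is λ = (1 − α)(n + g + δ).
λ = (1 − 0.44) × 0.072 = 0.56 × 0.072 = 0.04032
Half-life = ln 2 / λ = 0.6931 / 0.04032 ≈ 17.19 years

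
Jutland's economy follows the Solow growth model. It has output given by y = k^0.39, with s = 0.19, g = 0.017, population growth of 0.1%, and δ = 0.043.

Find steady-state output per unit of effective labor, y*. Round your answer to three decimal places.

At the steady state, Δk = 0, so s·k^α = (n + g + δ)·k.
Dividing both sides by k: k^(1−α) = s / (n + g + δ).
k^0.61 = 0.19 / (0.001 + 0.017 + 0.043) = 0.19 / 0.061 = 3.1148
k* = 3.1148^(1/0.61) ≈ 6.4402
y* = (k*)^α = 6.4402^0.39 ≈ 2.0676

y* = 2.068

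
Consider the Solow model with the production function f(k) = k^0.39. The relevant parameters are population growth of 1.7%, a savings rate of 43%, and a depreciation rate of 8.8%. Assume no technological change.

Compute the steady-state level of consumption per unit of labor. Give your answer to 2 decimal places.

c* = 1.40

At the steady state, Δk = 0, so s·k^α = (n + δ)·k.
Dividing both sides by k: k^(1−α) = s / (n + δ).
k^0.61 = 0.43 / (0.017 + 0.088) = 0.43 / 0.105 = 4.0952
k* = 4.0952^(1/0.61) ≈ 10.0862
y* = (k*)^α = 10.0862^0.39 ≈ 2.4629
c* = (1 − s)·y* = (1 − 0.43) × 2.4629 ≈ 1.4039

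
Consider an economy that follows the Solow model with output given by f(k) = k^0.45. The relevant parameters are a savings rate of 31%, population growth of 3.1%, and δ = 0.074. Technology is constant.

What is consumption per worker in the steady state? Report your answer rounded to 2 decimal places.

c* = 1.67

Steady state requires s·f(k) = (n + δ)·k, i.e. s·k^α = (n + δ)·k.
Rearranging, k^(1−α) = s / (n + δ).
k^0.55 = 0.31 / (0.031 + 0.074) = 0.31 / 0.105 = 2.9524
k* = 2.9524^(1/0.55) ≈ 7.1592
y* = (k*)^α = 7.1592^0.45 ≈ 2.4249
c* = (1 − s)·y* = (1 − 0.31) × 2.4249 ≈ 1.6732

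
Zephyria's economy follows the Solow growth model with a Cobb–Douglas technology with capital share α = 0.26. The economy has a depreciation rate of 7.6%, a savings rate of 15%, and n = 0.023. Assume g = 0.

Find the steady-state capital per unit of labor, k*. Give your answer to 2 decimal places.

k* ≈ 1.75

At the steady state, Δk = 0, so s·k^α = (n + δ)·k.
Rearranging, k^(1−α) = s / (n + δ).
k^0.74 = 0.15 / (0.023 + 0.076) = 0.15 / 0.099 = 1.5152
k* = 1.5152^(1/0.74) ≈ 1.7534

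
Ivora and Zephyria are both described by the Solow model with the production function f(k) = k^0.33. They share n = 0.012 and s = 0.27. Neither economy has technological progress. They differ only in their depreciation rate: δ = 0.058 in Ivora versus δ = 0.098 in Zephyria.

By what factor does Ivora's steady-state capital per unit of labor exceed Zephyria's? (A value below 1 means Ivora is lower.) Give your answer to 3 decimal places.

Steady-state k* = [s/(n + δ)]^(1/(1−α)), so the ratio is [ (s_I/(n + δ)_I) / (s_Z/(n + δ)_Z) ]^1.4925.
s_I/(n + δ)_I = 0.27/0.070 = 3.8571; s_Z/(n + δ)_Z = 0.27/0.110 = 2.4545.
Ratio = (3.8571/2.4545)^1.4925 = 1.5714^1.4925 ≈ 1.9632

ratio ≈ 1.963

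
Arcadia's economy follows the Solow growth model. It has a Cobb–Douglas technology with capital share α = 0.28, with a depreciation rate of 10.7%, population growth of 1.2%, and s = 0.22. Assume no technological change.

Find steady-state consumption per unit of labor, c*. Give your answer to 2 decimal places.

In steady state, investment equals break-even investment: s·k^α = (n + δ)·k.
Dividing both sides by k: k^(1−α) = s / (n + δ).
k^0.72 = 0.22 / (0.012 + 0.107) = 0.22 / 0.119 = 1.8487
k* = 1.8487^(1/0.72) ≈ 2.3477
y* = (k*)^α = 2.3477^0.28 ≈ 1.2699
c* = (1 − s)·y* = (1 − 0.22) × 1.2699 ≈ 0.9905

c* = 0.99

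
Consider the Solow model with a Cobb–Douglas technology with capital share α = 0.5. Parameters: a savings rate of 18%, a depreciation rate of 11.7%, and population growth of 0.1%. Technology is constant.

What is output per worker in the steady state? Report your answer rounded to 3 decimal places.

y* ≈ 1.525

In steady state, investment equals break-even investment: s·k^α = (n + δ)·k.
Dividing both sides by k: k^(1−α) = s / (n + δ).
k^0.5 = 0.18 / (0.001 + 0.117) = 0.18 / 0.118 = 1.5254
k* = 1.5254^(1/0.5) ≈ 2.3268
y* = (k*)^α = 2.3268^0.5 ≈ 1.5254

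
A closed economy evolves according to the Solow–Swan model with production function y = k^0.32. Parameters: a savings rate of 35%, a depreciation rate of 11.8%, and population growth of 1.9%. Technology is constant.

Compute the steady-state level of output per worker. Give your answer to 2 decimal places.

y* = 1.55

At the steady state, Δk = 0, so s·k^α = (n + δ)·k.
Rearranging, k^(1−α) = s / (n + δ).
k^0.68 = 0.35 / (0.019 + 0.118) = 0.35 / 0.137 = 2.5547
k* = 2.5547^(1/0.68) ≈ 3.9722
y* = (k*)^α = 3.9722^0.32 ≈ 1.5549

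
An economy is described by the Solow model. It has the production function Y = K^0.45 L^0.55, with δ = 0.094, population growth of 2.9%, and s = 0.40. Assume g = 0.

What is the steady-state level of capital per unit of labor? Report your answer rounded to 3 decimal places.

k* ≈ 8.535

In steady state, investment equals break-even investment: s·k^α = (n + δ)·k.
Dividing both sides by k: k^(1−α) = s / (n + δ).
k^0.55 = 0.40 / (0.029 + 0.094) = 0.40 / 0.123 = 3.2520
k* = 3.2520^(1/0.55) ≈ 8.5346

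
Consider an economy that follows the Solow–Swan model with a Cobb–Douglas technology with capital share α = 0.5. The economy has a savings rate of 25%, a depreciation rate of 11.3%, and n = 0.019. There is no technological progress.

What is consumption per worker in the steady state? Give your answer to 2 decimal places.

c* ≈ 1.42

Steady state requires s·f(k) = (n + δ)·k, i.e. s·k^α = (n + δ)·k.
Dividing both sides by k: k^(1−α) = s / (n + δ).
k^0.5 = 0.25 / (0.019 + 0.113) = 0.25 / 0.132 = 1.8939
k* = 1.8939^(1/0.5) ≈ 3.5869
y* = (k*)^α = 3.5869^0.5 ≈ 1.8939
c* = (1 − s)·y* = (1 − 0.25) × 1.8939 ≈ 1.4204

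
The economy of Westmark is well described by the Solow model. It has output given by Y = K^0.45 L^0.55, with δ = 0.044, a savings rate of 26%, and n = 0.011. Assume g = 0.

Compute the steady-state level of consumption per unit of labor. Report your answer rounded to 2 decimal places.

c* = 2.64

At the steady state, Δk = 0, so s·k^α = (n + δ)·k.
Dividing both sides by k: k^(1−α) = s / (n + δ).
k^0.55 = 0.26 / (0.011 + 0.044) = 0.26 / 0.055 = 4.7273
k* = 4.7273^(1/0.55) ≈ 16.8488
y* = (k*)^α = 16.8488^0.45 ≈ 3.5642
c* = (1 − s)·y* = (1 − 0.26) × 3.5642 ≈ 2.6375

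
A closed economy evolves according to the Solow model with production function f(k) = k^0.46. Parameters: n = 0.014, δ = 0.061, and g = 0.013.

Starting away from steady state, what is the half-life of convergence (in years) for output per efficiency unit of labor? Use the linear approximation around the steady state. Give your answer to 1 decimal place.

about 14.6 years

Near the steady state the convergence rate is λ = (1 − α)(n + g + δ).
λ = (1 − 0.46) × 0.088 = 0.54 × 0.088 = 0.04752
Half-life = ln 2 / λ = 0.6931 / 0.04752 ≈ 14.59 years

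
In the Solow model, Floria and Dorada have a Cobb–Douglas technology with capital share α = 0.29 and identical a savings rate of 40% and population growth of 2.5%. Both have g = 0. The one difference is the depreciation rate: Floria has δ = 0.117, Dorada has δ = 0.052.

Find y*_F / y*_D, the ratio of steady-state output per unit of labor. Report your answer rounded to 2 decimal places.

ratio ≈ 0.78

Steady-state y* = [s/(n + δ)]^(α/(1−α)), so the ratio is [ (s_F/(n + δ)_F) / (s_D/(n + δ)_D) ]^0.4085.
s_F/(n + δ)_F = 0.40/0.142 = 2.8169; s_D/(n + δ)_D = 0.40/0.077 = 5.1948.
Ratio = (2.8169/5.1948)^0.4085 = 0.5423^0.4085 ≈ 0.7788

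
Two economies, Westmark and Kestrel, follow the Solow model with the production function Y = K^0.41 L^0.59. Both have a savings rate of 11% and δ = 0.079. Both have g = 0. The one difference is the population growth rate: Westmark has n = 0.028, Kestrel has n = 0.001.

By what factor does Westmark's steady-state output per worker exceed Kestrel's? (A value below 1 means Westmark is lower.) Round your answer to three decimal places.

ratio ≈ 0.817

Steady-state y* = [s/(n + δ)]^(α/(1−α)), so the ratio is [ (s_W/(n + δ)_W) / (s_K/(n + δ)_K) ]^0.6949.
s_W/(n + δ)_W = 0.11/0.107 = 1.0280; s_K/(n + δ)_K = 0.11/0.080 = 1.3750.
Ratio = (1.0280/1.3750)^0.6949 = 0.7476^0.6949 ≈ 0.8170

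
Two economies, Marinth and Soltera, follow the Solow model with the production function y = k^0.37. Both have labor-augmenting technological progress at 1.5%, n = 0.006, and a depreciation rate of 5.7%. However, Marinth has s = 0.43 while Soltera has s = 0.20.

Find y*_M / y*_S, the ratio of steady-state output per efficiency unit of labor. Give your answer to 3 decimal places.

ratio ≈ 1.568

Steady-state y* = [s/(n + g + δ)]^(α/(1−α)), so the ratio is [ (s_M/(n + g + δ)_M) / (s_S/(n + g + δ)_S) ]^0.5873.
s_M/(n + g + δ)_M = 0.43/0.078 = 5.5128; s_S/(n + g + δ)_S = 0.20/0.078 = 2.5641.
Ratio = (5.5128/2.5641)^0.5873 = 2.1500^0.5873 ≈ 1.5676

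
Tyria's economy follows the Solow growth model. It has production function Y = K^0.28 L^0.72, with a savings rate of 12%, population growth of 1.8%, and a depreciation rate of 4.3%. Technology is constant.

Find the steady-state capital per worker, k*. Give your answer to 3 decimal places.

In steady state, investment equals break-even investment: s·k^α = (n + δ)·k.
Rearranging, k^(1−α) = s / (n + δ).
k^0.72 = 0.12 / (0.018 + 0.043) = 0.12 / 0.061 = 1.9672
k* = 1.9672^(1/0.72) ≈ 2.5593

k* ≈ 2.559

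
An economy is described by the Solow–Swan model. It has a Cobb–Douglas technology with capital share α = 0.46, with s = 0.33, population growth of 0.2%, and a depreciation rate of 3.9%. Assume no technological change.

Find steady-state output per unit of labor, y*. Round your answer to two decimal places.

y* ≈ 5.91

Steady state requires s·f(k) = (n + δ)·k, i.e. s·k^α = (n + δ)·k.
Rearranging, k^(1−α) = s / (n + δ).
k^0.54 = 0.33 / (0.002 + 0.039) = 0.33 / 0.041 = 8.0488
k* = 8.0488^(1/0.54) ≈ 47.5642
y* = (k*)^α = 47.5642^0.46 ≈ 5.9095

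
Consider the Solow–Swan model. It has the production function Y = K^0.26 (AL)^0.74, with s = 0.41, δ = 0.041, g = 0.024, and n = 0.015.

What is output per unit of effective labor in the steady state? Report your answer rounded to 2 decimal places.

y* ≈ 1.78

Steady state requires s·f(k) = (n + g + δ)·k, i.e. s·k^α = (n + g + δ)·k.
Dividing both sides by k: k^(1−α) = s / (n + g + δ).
k^0.74 = 0.41 / (0.015 + 0.024 + 0.041) = 0.41 / 0.080 = 5.1250
k* = 5.1250^(1/0.74) ≈ 9.1001
y* = (k*)^α = 9.1001^0.26 ≈ 1.7756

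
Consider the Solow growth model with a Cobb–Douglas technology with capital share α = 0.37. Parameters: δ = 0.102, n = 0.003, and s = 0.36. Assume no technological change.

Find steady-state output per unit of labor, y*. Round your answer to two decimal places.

y* ≈ 2.06

In steady state, investment equals break-even investment: s·k^α = (n + δ)·k.
Rearranging, k^(1−α) = s / (n + δ).
k^0.63 = 0.36 / (0.003 + 0.102) = 0.36 / 0.105 = 3.4286
k* = 3.4286^(1/0.63) ≈ 7.0696
y* = (k*)^α = 7.0696^0.37 ≈ 2.0619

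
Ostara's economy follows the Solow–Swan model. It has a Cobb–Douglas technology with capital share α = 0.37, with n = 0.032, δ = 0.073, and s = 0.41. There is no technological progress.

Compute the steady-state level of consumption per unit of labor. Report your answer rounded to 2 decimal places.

c* = 1.31

In steady state, investment equals break-even investment: s·k^α = (n + δ)·k.
Rearranging, k^(1−α) = s / (n + δ).
k^0.63 = 0.41 / (0.032 + 0.073) = 0.41 / 0.105 = 3.9048
k* = 3.9048^(1/0.63) ≈ 8.6905
y* = (k*)^α = 8.6905^0.37 ≈ 2.2256
c* = (1 − s)·y* = (1 − 0.41) × 2.2256 ≈ 1.3131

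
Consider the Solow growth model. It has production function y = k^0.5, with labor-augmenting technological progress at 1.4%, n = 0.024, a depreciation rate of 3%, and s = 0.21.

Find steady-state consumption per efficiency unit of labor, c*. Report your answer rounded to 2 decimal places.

c* ≈ 2.44

In steady state, investment equals break-even investment: s·k^α = (n + g + δ)·k.
Rearranging, k^(1−α) = s / (n + g + δ).
k^0.5 = 0.21 / (0.024 + 0.014 + 0.030) = 0.21 / 0.068 = 3.0882
k* = 3.0882^(1/0.5) ≈ 9.5370
y* = (k*)^α = 9.5370^0.5 ≈ 3.0882
c* = (1 − s)·y* = (1 − 0.21) × 3.0882 ≈ 2.4397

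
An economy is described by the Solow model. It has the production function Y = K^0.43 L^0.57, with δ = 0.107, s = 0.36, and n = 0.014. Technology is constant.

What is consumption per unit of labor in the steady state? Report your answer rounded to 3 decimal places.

c* ≈ 1.457

At the steady state, Δk = 0, so s·k^α = (n + δ)·k.
Rearranging, k^(1−α) = s / (n + δ).
k^0.57 = 0.36 / (0.014 + 0.107) = 0.36 / 0.121 = 2.9752
k* = 2.9752^(1/0.57) ≈ 6.7722
y* = (k*)^α = 6.7722^0.43 ≈ 2.2762
c* = (1 − s)·y* = (1 − 0.36) × 2.2762 ≈ 1.4568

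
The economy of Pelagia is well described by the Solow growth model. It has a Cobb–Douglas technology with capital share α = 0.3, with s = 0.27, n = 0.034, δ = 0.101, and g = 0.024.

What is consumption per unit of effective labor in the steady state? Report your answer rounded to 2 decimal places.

c* ≈ 0.92

In steady state, investment equals break-even investment: s·k^α = (n + g + δ)·k.
Rearranging, k^(1−α) = s / (n + g + δ).
k^0.7 = 0.27 / (0.034 + 0.024 + 0.101) = 0.27 / 0.159 = 1.6981
k* = 1.6981^(1/0.7) ≈ 2.1307
y* = (k*)^α = 2.1307^0.3 ≈ 1.2547
c* = (1 − s)·y* = (1 − 0.27) × 1.2547 ≈ 0.9159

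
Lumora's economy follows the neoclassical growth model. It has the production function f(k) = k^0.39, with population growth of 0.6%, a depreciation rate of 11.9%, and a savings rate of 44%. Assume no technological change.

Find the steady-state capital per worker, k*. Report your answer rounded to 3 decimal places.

At the steady state, Δk = 0, so s·k^α = (n + δ)·k.
Rearranging, k^(1−α) = s / (n + δ).
k^0.61 = 0.44 / (0.006 + 0.119) = 0.44 / 0.125 = 3.5200
k* = 3.5200^(1/0.61) ≈ 7.8699

k* = 7.870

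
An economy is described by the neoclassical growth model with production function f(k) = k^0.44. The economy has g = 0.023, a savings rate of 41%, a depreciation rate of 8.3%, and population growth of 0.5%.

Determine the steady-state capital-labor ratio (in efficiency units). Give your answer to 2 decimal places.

In steady state, investment equals break-even investment: s·k^α = (n + g + δ)·k.
Dividing both sides by k: k^(1−α) = s / (n + g + δ).
k^0.56 = 0.41 / (0.005 + 0.023 + 0.083) = 0.41 / 0.111 = 3.6937
k* = 3.6937^(1/0.56) ≈ 10.3116

k* = 10.31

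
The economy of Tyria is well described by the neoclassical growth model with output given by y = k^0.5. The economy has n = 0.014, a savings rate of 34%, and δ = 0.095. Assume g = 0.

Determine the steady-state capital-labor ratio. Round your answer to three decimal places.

At the steady state, Δk = 0, so s·k^α = (n + δ)·k.
Dividing both sides by k: k^(1−α) = s / (n + δ).
k^0.5 = 0.34 / (0.014 + 0.095) = 0.34 / 0.109 = 3.1193
k* = 3.1193^(1/0.5) ≈ 9.7300

k* = 9.730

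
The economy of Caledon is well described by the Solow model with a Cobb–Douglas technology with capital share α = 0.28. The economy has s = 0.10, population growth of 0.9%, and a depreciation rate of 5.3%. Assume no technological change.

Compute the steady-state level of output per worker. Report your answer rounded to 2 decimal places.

In steady state, investment equals break-even investment: s·k^α = (n + δ)·k.
Rearranging, k^(1−α) = s / (n + δ).
k^0.72 = 0.10 / (0.009 + 0.053) = 0.10 / 0.062 = 1.6129
k* = 1.6129^(1/0.72) ≈ 1.9424
y* = (k*)^α = 1.9424^0.28 ≈ 1.2043

y* ≈ 1.20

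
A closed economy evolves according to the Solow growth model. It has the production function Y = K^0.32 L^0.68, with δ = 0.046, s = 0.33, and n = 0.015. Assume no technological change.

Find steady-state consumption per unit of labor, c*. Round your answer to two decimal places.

At the steady state, Δk = 0, so s·k^α = (n + δ)·k.
Dividing both sides by k: k^(1−α) = s / (n + δ).
k^0.68 = 0.33 / (0.015 + 0.046) = 0.33 / 0.061 = 5.4098
k* = 5.4098^(1/0.68) ≈ 11.9731
y* = (k*)^α = 11.9731^0.32 ≈ 2.2132
c* = (1 − s)·y* = (1 − 0.33) × 2.2132 ≈ 1.4828

c* = 1.48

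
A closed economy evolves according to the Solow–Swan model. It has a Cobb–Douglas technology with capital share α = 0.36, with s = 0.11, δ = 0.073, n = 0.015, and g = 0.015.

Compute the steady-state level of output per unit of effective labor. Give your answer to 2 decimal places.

In steady state, investment equals break-even investment: s·k^α = (n + g + δ)·k.
Dividing both sides by k: k^(1−α) = s / (n + g + δ).
k^0.64 = 0.11 / (0.015 + 0.015 + 0.073) = 0.11 / 0.103 = 1.0680
k* = 1.0680^(1/0.64) ≈ 1.1083
y* = (k*)^α = 1.1083^0.36 ≈ 1.0377

y* = 1.04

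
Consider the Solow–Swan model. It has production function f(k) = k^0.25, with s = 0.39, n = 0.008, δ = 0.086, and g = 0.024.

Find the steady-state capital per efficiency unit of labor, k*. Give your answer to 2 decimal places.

Steady state requires s·f(k) = (n + g + δ)·k, i.e. s·k^α = (n + g + δ)·k.
Rearranging, k^(1−α) = s / (n + g + δ).
k^0.75 = 0.39 / (0.008 + 0.024 + 0.086) = 0.39 / 0.118 = 3.3051
k* = 3.3051^(1/0.75) ≈ 4.9232

k* ≈ 4.92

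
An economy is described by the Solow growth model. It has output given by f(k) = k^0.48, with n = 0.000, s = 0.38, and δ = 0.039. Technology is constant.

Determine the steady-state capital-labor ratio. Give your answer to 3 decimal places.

In steady state, investment equals break-even investment: s·k^α = (n + δ)·k.
Rearranging, k^(1−α) = s / (n + δ).
k^0.52 = 0.38 / (0.000 + 0.039) = 0.38 / 0.039 = 9.7436
k* = 9.7436^(1/0.52) ≈ 79.6863

k* ≈ 79.686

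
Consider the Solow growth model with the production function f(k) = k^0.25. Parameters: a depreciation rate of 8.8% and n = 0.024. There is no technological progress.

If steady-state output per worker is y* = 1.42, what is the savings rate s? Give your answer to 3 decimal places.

s ≈ 0.321

In steady state, investment equals break-even investment: s·k^α = (n + δ)·k.
Since y* = [s/(n + δ)]^(α/(1−α)), we have s/(n + δ) = (y*)^((1−α)/α) = 1.42^3 = 2.8633.
Therefore s = 2.8633 × (n + δ) = 2.8633 × 0.112 = 0.3207.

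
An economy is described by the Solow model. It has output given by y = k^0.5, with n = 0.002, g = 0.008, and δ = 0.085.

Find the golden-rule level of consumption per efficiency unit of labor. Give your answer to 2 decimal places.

c_gold ≈ 2.63

At the golden rule, f'(k) = n + g + δ, so α·k^(α−1) = n + g + δ and k_gold = (α/(n + g + δ))^(1/(1−α)).
k_gold = (0.5/0.095)^(1/0.5) = 5.2632^2 ≈ 27.7013
c_gold = f(k_gold) − (n + g + δ)·k_gold = 5.2632 − 0.095×27.7013 ≈ 2.6316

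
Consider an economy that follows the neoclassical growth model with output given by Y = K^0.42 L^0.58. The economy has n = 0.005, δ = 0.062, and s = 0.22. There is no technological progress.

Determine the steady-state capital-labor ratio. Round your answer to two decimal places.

k* = 7.77

In steady state, investment equals break-even investment: s·k^α = (n + δ)·k.
Dividing both sides by k: k^(1−α) = s / (n + δ).
k^0.58 = 0.22 / (0.005 + 0.062) = 0.22 / 0.067 = 3.2836
k* = 3.2836^(1/0.58) ≈ 7.7671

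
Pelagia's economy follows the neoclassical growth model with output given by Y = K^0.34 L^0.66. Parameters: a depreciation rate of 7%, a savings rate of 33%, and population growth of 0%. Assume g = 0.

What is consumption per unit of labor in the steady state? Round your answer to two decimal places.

Steady state requires s·f(k) = (n + δ)·k, i.e. s·k^α = (n + δ)·k.
Dividing both sides by k: k^(1−α) = s / (n + δ).
k^0.66 = 0.33 / (0.000 + 0.070) = 0.33 / 0.070 = 4.7143
k* = 4.7143^(1/0.66) ≈ 10.4792
y* = (k*)^α = 10.4792^0.34 ≈ 2.2229
c* = (1 − s)·y* = (1 − 0.33) × 2.2229 ≈ 1.4893

c* ≈ 1.49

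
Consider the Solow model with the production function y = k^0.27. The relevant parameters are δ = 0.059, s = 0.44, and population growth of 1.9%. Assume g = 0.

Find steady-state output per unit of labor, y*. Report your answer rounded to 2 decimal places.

In steady state, investment equals break-even investment: s·k^α = (n + δ)·k.
Rearranging, k^(1−α) = s / (n + δ).
k^0.73 = 0.44 / (0.019 + 0.059) = 0.44 / 0.078 = 5.6410
k* = 5.6410^(1/0.73) ≈ 10.6968
y* = (k*)^α = 10.6968^0.27 ≈ 1.8963

y* = 1.90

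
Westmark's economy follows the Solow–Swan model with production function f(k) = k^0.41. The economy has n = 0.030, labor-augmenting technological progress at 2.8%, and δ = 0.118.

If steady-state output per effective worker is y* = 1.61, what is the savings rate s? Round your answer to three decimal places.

In steady state, investment equals break-even investment: s·k^α = (n + g + δ)·k.
Since y* = [s/(n + g + δ)]^(α/(1−α)), we have s/(n + g + δ) = (y*)^((1−α)/α) = 1.61^1.439 = 1.9844.
Therefore s = 1.9844 × (n + g + δ) = 1.9844 × 0.176 = 0.3493.

s ≈ 0.349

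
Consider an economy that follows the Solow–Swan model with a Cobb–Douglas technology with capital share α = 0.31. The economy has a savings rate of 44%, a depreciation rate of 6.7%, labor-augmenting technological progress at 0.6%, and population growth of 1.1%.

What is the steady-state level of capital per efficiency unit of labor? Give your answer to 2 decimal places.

In steady state, investment equals break-even investment: s·k^α = (n + g + δ)·k.
Dividing both sides by k: k^(1−α) = s / (n + g + δ).
k^0.69 = 0.44 / (0.011 + 0.006 + 0.067) = 0.44 / 0.084 = 5.2381
k* = 5.2381^(1/0.69) ≈ 11.0225

k* = 11.02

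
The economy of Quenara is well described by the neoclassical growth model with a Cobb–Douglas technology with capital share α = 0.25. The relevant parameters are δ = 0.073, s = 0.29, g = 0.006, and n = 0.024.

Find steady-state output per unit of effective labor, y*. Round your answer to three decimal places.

y* = 1.412

In steady state, investment equals break-even investment: s·k^α = (n + g + δ)·k.
Dividing both sides by k: k^(1−α) = s / (n + g + δ).
k^0.75 = 0.29 / (0.024 + 0.006 + 0.073) = 0.29 / 0.103 = 2.8155
k* = 2.8155^(1/0.75) ≈ 3.9756
y* = (k*)^α = 3.9756^0.25 ≈ 1.4121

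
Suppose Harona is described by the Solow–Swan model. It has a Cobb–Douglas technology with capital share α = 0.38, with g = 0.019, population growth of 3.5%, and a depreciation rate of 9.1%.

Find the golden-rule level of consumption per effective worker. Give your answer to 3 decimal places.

c_gold ≈ 1.119

At the golden rule, f'(k) = n + g + δ, so α·k^(α−1) = n + g + δ and k_gold = (α/(n + g + δ))^(1/(1−α)).
k_gold = (0.38/0.145)^(1/0.62) = 2.6207^1.6129 ≈ 4.7300
c_gold = f(k_gold) − (n + g + δ)·k_gold = 1.8049 − 0.145×4.7300 ≈ 1.1191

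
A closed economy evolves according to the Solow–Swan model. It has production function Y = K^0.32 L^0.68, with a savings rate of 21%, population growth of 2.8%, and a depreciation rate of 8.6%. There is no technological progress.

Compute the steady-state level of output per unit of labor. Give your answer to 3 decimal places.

Steady state requires s·f(k) = (n + δ)·k, i.e. s·k^α = (n + δ)·k.
Rearranging, k^(1−α) = s / (n + δ).
k^0.68 = 0.21 / (0.028 + 0.086) = 0.21 / 0.114 = 1.8421
k* = 1.8421^(1/0.68) ≈ 2.4557
y* = (k*)^α = 2.4557^0.32 ≈ 1.3331

y* = 1.333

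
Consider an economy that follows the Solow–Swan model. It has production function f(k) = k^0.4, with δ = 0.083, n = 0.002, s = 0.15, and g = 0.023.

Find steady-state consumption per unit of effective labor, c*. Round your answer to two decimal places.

Steady state requires s·f(k) = (n + g + δ)·k, i.e. s·k^α = (n + g + δ)·k.
Rearranging, k^(1−α) = s / (n + g + δ).
k^0.6 = 0.15 / (0.002 + 0.023 + 0.083) = 0.15 / 0.108 = 1.3889
k* = 1.3889^(1/0.6) ≈ 1.7290
y* = (k*)^α = 1.7290^0.4 ≈ 1.2449
c* = (1 − s)·y* = (1 − 0.15) × 1.2449 ≈ 1.0582

c* = 1.06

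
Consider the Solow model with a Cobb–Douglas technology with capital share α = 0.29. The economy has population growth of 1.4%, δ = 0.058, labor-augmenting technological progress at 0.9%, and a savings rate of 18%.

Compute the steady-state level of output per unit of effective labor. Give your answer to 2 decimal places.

In steady state, investment equals break-even investment: s·k^α = (n + g + δ)·k.
Rearranging, k^(1−α) = s / (n + g + δ).
k^0.71 = 0.18 / (0.014 + 0.009 + 0.058) = 0.18 / 0.081 = 2.2222
k* = 2.2222^(1/0.71) ≈ 3.0791
y* = (k*)^α = 3.0791^0.29 ≈ 1.3856

y* ≈ 1.39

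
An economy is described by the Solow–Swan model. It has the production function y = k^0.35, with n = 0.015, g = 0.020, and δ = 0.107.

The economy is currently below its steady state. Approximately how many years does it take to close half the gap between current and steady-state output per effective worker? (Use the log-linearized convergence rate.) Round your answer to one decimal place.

Near the steady state the convergence rate is λ = (1 − α)(n + g + δ).
λ = (1 − 0.35) × 0.142 = 0.65 × 0.142 = 0.0923
Half-life = ln 2 / λ = 0.6931 / 0.0923 ≈ 7.51 years

half-life ≈ 7.5 years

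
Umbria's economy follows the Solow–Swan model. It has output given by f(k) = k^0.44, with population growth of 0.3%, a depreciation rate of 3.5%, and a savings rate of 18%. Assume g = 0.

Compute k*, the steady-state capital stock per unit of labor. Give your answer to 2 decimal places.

In steady state, investment equals break-even investment: s·k^α = (n + δ)·k.
Dividing both sides by k: k^(1−α) = s / (n + δ).
k^0.56 = 0.18 / (0.003 + 0.035) = 0.18 / 0.038 = 4.7368
k* = 4.7368^(1/0.56) ≈ 16.0777

k* = 16.08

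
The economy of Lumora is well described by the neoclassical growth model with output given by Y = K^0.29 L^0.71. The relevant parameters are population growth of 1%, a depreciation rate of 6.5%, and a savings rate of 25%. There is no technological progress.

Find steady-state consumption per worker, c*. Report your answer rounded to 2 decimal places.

In steady state, investment equals break-even investment: s·k^α = (n + δ)·k.
Dividing both sides by k: k^(1−α) = s / (n + δ).
k^0.71 = 0.25 / (0.010 + 0.065) = 0.25 / 0.075 = 3.3333
k* = 3.3333^(1/0.71) ≈ 5.4506
y* = (k*)^α = 5.4506^0.29 ≈ 1.6352
c* = (1 − s)·y* = (1 − 0.25) × 1.6352 ≈ 1.2264

c* ≈ 1.23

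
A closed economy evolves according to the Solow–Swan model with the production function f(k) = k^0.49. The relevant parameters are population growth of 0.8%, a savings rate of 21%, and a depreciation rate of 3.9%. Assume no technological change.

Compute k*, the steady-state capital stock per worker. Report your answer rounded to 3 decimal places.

At the steady state, Δk = 0, so s·k^α = (n + δ)·k.
Dividing both sides by k: k^(1−α) = s / (n + δ).
k^0.51 = 0.21 / (0.008 + 0.039) = 0.21 / 0.047 = 4.4681
k* = 4.4681^(1/0.51) ≈ 18.8257

k* = 18.826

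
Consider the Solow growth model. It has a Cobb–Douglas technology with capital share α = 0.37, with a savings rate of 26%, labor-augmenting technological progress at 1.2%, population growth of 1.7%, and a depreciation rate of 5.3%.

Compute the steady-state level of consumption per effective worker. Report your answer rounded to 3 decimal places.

Steady state requires s·f(k) = (n + g + δ)·k, i.e. s·k^α = (n + g + δ)·k.
Rearranging, k^(1−α) = s / (n + g + δ).
k^0.63 = 0.26 / (0.017 + 0.012 + 0.053) = 0.26 / 0.082 = 3.1707
k* = 3.1707^(1/0.63) ≈ 6.2443
y* = (k*)^α = 6.2443^0.37 ≈ 1.9694
c* = (1 − s)·y* = (1 − 0.26) × 1.9694 ≈ 1.4574

c* ≈ 1.457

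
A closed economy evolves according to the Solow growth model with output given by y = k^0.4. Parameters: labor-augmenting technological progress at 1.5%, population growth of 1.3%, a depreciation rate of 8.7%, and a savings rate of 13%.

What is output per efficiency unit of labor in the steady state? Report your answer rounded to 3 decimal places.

Steady state requires s·f(k) = (n + g + δ)·k, i.e. s·k^α = (n + g + δ)·k.
Dividing both sides by k: k^(1−α) = s / (n + g + δ).
k^0.6 = 0.13 / (0.013 + 0.015 + 0.087) = 0.13 / 0.115 = 1.1304
k* = 1.1304^(1/0.6) ≈ 1.2266
y* = (k*)^α = 1.2266^0.4 ≈ 1.0851

y* = 1.085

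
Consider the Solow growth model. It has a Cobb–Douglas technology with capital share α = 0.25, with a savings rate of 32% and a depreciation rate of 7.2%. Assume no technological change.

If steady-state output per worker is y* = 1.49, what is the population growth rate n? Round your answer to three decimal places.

n ≈ 0.025

At the steady state, Δk = 0, so s·k^α = (n + δ)·k.
Since y* = [s/(n + δ)]^(α/(1−α)), we have s/(n + δ) = (y*)^((1−α)/α) = 1.49^3 = 3.3079.
Therefore n + δ = s / 3.3079 = 0.32 / 3.3079 = 0.0967, so n = 0.0967 − 0.072 = 0.0247.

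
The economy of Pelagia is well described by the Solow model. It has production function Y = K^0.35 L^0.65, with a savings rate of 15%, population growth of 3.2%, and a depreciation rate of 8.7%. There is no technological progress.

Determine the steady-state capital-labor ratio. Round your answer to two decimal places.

In steady state, investment equals break-even investment: s·k^α = (n + δ)·k.
Dividing both sides by k: k^(1−α) = s / (n + δ).
k^0.65 = 0.15 / (0.032 + 0.087) = 0.15 / 0.119 = 1.2605
k* = 1.2605^(1/0.65) ≈ 1.4278

k* ≈ 1.43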